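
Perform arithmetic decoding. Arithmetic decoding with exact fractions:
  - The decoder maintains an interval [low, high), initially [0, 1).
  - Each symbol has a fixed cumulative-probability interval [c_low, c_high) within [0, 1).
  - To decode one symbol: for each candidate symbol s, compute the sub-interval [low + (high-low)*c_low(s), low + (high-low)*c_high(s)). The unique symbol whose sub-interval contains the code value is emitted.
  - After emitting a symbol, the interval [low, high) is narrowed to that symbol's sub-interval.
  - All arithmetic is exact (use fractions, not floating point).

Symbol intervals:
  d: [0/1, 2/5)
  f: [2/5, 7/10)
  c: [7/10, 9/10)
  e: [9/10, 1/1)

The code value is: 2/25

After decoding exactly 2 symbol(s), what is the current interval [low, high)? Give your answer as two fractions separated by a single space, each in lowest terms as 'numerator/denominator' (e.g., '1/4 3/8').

Step 1: interval [0/1, 1/1), width = 1/1 - 0/1 = 1/1
  'd': [0/1 + 1/1*0/1, 0/1 + 1/1*2/5) = [0/1, 2/5) <- contains code 2/25
  'f': [0/1 + 1/1*2/5, 0/1 + 1/1*7/10) = [2/5, 7/10)
  'c': [0/1 + 1/1*7/10, 0/1 + 1/1*9/10) = [7/10, 9/10)
  'e': [0/1 + 1/1*9/10, 0/1 + 1/1*1/1) = [9/10, 1/1)
  emit 'd', narrow to [0/1, 2/5)
Step 2: interval [0/1, 2/5), width = 2/5 - 0/1 = 2/5
  'd': [0/1 + 2/5*0/1, 0/1 + 2/5*2/5) = [0/1, 4/25) <- contains code 2/25
  'f': [0/1 + 2/5*2/5, 0/1 + 2/5*7/10) = [4/25, 7/25)
  'c': [0/1 + 2/5*7/10, 0/1 + 2/5*9/10) = [7/25, 9/25)
  'e': [0/1 + 2/5*9/10, 0/1 + 2/5*1/1) = [9/25, 2/5)
  emit 'd', narrow to [0/1, 4/25)

Answer: 0/1 4/25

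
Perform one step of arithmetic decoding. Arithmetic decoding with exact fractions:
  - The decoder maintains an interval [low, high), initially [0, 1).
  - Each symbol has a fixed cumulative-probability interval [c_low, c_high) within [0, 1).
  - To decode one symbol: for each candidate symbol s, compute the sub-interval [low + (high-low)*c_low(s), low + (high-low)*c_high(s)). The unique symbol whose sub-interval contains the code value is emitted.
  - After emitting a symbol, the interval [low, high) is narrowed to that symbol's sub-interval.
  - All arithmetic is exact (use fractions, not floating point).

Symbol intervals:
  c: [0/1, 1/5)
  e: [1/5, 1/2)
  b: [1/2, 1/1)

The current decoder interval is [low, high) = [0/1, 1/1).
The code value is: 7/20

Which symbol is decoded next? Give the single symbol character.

Answer: e

Derivation:
Interval width = high − low = 1/1 − 0/1 = 1/1
Scaled code = (code − low) / width = (7/20 − 0/1) / 1/1 = 7/20
  c: [0/1, 1/5) 
  e: [1/5, 1/2) ← scaled code falls here ✓
  b: [1/2, 1/1) 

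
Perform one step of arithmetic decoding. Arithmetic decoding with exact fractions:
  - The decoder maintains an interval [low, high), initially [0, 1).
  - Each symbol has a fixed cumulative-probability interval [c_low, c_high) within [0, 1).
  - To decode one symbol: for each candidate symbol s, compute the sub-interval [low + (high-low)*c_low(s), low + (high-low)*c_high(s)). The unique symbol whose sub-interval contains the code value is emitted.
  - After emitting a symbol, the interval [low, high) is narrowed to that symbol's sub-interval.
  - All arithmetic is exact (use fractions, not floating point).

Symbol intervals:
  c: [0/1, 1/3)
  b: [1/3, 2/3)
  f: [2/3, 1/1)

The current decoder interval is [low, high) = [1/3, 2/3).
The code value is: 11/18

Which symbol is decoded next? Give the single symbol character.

Answer: f

Derivation:
Interval width = high − low = 2/3 − 1/3 = 1/3
Scaled code = (code − low) / width = (11/18 − 1/3) / 1/3 = 5/6
  c: [0/1, 1/3) 
  b: [1/3, 2/3) 
  f: [2/3, 1/1) ← scaled code falls here ✓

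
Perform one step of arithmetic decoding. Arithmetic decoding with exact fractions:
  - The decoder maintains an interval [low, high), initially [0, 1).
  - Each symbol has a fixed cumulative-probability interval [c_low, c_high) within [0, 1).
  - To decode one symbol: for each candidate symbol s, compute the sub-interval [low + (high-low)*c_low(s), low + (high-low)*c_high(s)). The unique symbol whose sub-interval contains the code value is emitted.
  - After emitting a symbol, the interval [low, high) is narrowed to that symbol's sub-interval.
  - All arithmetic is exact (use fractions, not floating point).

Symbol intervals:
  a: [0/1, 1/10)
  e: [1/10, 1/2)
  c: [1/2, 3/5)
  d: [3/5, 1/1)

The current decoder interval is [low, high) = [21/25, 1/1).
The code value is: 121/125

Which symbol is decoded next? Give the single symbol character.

Interval width = high − low = 1/1 − 21/25 = 4/25
Scaled code = (code − low) / width = (121/125 − 21/25) / 4/25 = 4/5
  a: [0/1, 1/10) 
  e: [1/10, 1/2) 
  c: [1/2, 3/5) 
  d: [3/5, 1/1) ← scaled code falls here ✓

Answer: d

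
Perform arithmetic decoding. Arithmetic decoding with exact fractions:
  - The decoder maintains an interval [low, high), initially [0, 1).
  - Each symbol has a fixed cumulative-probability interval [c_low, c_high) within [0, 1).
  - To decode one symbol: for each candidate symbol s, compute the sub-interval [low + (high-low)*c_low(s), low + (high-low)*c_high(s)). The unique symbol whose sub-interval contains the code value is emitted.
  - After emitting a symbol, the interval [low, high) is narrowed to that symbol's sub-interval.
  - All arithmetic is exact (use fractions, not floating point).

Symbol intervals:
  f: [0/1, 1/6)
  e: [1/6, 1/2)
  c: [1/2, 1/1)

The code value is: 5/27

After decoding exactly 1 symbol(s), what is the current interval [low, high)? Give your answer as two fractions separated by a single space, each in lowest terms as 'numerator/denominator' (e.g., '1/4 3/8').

Answer: 1/6 1/2

Derivation:
Step 1: interval [0/1, 1/1), width = 1/1 - 0/1 = 1/1
  'f': [0/1 + 1/1*0/1, 0/1 + 1/1*1/6) = [0/1, 1/6)
  'e': [0/1 + 1/1*1/6, 0/1 + 1/1*1/2) = [1/6, 1/2) <- contains code 5/27
  'c': [0/1 + 1/1*1/2, 0/1 + 1/1*1/1) = [1/2, 1/1)
  emit 'e', narrow to [1/6, 1/2)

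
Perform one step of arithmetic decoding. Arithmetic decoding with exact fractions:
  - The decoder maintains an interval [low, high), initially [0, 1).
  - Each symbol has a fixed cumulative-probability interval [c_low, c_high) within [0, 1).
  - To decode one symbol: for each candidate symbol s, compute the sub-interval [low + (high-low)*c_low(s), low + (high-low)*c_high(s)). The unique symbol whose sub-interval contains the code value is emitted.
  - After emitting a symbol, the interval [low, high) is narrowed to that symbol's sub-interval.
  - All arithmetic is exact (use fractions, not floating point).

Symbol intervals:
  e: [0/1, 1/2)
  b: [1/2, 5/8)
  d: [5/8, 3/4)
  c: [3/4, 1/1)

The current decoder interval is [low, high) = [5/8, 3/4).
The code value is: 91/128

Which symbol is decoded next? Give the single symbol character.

Answer: d

Derivation:
Interval width = high − low = 3/4 − 5/8 = 1/8
Scaled code = (code − low) / width = (91/128 − 5/8) / 1/8 = 11/16
  e: [0/1, 1/2) 
  b: [1/2, 5/8) 
  d: [5/8, 3/4) ← scaled code falls here ✓
  c: [3/4, 1/1) 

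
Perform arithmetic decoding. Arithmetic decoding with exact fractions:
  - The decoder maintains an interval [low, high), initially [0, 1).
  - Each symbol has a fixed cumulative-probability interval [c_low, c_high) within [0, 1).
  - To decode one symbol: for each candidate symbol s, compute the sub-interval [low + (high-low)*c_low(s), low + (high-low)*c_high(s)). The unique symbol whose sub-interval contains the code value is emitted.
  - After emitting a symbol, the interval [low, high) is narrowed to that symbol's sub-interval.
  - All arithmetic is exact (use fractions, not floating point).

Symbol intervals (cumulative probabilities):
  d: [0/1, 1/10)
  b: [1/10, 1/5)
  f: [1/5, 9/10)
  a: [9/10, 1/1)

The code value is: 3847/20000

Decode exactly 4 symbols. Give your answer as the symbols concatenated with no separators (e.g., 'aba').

Step 1: interval [0/1, 1/1), width = 1/1 - 0/1 = 1/1
  'd': [0/1 + 1/1*0/1, 0/1 + 1/1*1/10) = [0/1, 1/10)
  'b': [0/1 + 1/1*1/10, 0/1 + 1/1*1/5) = [1/10, 1/5) <- contains code 3847/20000
  'f': [0/1 + 1/1*1/5, 0/1 + 1/1*9/10) = [1/5, 9/10)
  'a': [0/1 + 1/1*9/10, 0/1 + 1/1*1/1) = [9/10, 1/1)
  emit 'b', narrow to [1/10, 1/5)
Step 2: interval [1/10, 1/5), width = 1/5 - 1/10 = 1/10
  'd': [1/10 + 1/10*0/1, 1/10 + 1/10*1/10) = [1/10, 11/100)
  'b': [1/10 + 1/10*1/10, 1/10 + 1/10*1/5) = [11/100, 3/25)
  'f': [1/10 + 1/10*1/5, 1/10 + 1/10*9/10) = [3/25, 19/100)
  'a': [1/10 + 1/10*9/10, 1/10 + 1/10*1/1) = [19/100, 1/5) <- contains code 3847/20000
  emit 'a', narrow to [19/100, 1/5)
Step 3: interval [19/100, 1/5), width = 1/5 - 19/100 = 1/100
  'd': [19/100 + 1/100*0/1, 19/100 + 1/100*1/10) = [19/100, 191/1000)
  'b': [19/100 + 1/100*1/10, 19/100 + 1/100*1/5) = [191/1000, 24/125)
  'f': [19/100 + 1/100*1/5, 19/100 + 1/100*9/10) = [24/125, 199/1000) <- contains code 3847/20000
  'a': [19/100 + 1/100*9/10, 19/100 + 1/100*1/1) = [199/1000, 1/5)
  emit 'f', narrow to [24/125, 199/1000)
Step 4: interval [24/125, 199/1000), width = 199/1000 - 24/125 = 7/1000
  'd': [24/125 + 7/1000*0/1, 24/125 + 7/1000*1/10) = [24/125, 1927/10000) <- contains code 3847/20000
  'b': [24/125 + 7/1000*1/10, 24/125 + 7/1000*1/5) = [1927/10000, 967/5000)
  'f': [24/125 + 7/1000*1/5, 24/125 + 7/1000*9/10) = [967/5000, 1983/10000)
  'a': [24/125 + 7/1000*9/10, 24/125 + 7/1000*1/1) = [1983/10000, 199/1000)
  emit 'd', narrow to [24/125, 1927/10000)

Answer: bafd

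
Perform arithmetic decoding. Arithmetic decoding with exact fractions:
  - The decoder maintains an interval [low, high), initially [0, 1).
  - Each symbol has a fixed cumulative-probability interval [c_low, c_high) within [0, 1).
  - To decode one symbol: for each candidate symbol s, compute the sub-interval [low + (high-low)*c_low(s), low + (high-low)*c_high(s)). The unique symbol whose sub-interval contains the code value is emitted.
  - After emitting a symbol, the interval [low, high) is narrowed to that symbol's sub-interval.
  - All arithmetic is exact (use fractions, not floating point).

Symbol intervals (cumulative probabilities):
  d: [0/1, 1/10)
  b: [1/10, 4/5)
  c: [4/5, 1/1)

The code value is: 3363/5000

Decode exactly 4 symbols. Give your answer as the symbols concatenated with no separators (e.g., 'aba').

Answer: bcdc

Derivation:
Step 1: interval [0/1, 1/1), width = 1/1 - 0/1 = 1/1
  'd': [0/1 + 1/1*0/1, 0/1 + 1/1*1/10) = [0/1, 1/10)
  'b': [0/1 + 1/1*1/10, 0/1 + 1/1*4/5) = [1/10, 4/5) <- contains code 3363/5000
  'c': [0/1 + 1/1*4/5, 0/1 + 1/1*1/1) = [4/5, 1/1)
  emit 'b', narrow to [1/10, 4/5)
Step 2: interval [1/10, 4/5), width = 4/5 - 1/10 = 7/10
  'd': [1/10 + 7/10*0/1, 1/10 + 7/10*1/10) = [1/10, 17/100)
  'b': [1/10 + 7/10*1/10, 1/10 + 7/10*4/5) = [17/100, 33/50)
  'c': [1/10 + 7/10*4/5, 1/10 + 7/10*1/1) = [33/50, 4/5) <- contains code 3363/5000
  emit 'c', narrow to [33/50, 4/5)
Step 3: interval [33/50, 4/5), width = 4/5 - 33/50 = 7/50
  'd': [33/50 + 7/50*0/1, 33/50 + 7/50*1/10) = [33/50, 337/500) <- contains code 3363/5000
  'b': [33/50 + 7/50*1/10, 33/50 + 7/50*4/5) = [337/500, 193/250)
  'c': [33/50 + 7/50*4/5, 33/50 + 7/50*1/1) = [193/250, 4/5)
  emit 'd', narrow to [33/50, 337/500)
Step 4: interval [33/50, 337/500), width = 337/500 - 33/50 = 7/500
  'd': [33/50 + 7/500*0/1, 33/50 + 7/500*1/10) = [33/50, 3307/5000)
  'b': [33/50 + 7/500*1/10, 33/50 + 7/500*4/5) = [3307/5000, 839/1250)
  'c': [33/50 + 7/500*4/5, 33/50 + 7/500*1/1) = [839/1250, 337/500) <- contains code 3363/5000
  emit 'c', narrow to [839/1250, 337/500)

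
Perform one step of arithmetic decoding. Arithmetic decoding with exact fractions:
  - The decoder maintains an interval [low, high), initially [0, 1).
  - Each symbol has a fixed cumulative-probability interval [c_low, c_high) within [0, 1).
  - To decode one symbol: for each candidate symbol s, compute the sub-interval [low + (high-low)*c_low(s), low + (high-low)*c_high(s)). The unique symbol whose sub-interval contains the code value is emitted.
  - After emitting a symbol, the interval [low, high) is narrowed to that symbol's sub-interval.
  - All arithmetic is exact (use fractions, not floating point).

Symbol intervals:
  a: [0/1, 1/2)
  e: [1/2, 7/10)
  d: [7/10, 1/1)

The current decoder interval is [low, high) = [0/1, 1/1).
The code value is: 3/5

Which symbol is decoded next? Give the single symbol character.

Interval width = high − low = 1/1 − 0/1 = 1/1
Scaled code = (code − low) / width = (3/5 − 0/1) / 1/1 = 3/5
  a: [0/1, 1/2) 
  e: [1/2, 7/10) ← scaled code falls here ✓
  d: [7/10, 1/1) 

Answer: e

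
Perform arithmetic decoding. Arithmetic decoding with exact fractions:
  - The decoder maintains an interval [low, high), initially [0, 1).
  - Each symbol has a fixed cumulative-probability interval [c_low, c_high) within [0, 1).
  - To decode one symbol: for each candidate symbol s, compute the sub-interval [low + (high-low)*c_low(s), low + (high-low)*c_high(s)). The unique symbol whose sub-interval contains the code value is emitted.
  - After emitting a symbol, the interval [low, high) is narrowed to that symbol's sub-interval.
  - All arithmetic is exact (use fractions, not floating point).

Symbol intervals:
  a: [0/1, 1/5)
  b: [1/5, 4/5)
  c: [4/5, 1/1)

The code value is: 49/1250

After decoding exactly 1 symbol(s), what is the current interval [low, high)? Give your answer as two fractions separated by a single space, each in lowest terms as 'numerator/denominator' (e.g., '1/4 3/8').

Step 1: interval [0/1, 1/1), width = 1/1 - 0/1 = 1/1
  'a': [0/1 + 1/1*0/1, 0/1 + 1/1*1/5) = [0/1, 1/5) <- contains code 49/1250
  'b': [0/1 + 1/1*1/5, 0/1 + 1/1*4/5) = [1/5, 4/5)
  'c': [0/1 + 1/1*4/5, 0/1 + 1/1*1/1) = [4/5, 1/1)
  emit 'a', narrow to [0/1, 1/5)

Answer: 0/1 1/5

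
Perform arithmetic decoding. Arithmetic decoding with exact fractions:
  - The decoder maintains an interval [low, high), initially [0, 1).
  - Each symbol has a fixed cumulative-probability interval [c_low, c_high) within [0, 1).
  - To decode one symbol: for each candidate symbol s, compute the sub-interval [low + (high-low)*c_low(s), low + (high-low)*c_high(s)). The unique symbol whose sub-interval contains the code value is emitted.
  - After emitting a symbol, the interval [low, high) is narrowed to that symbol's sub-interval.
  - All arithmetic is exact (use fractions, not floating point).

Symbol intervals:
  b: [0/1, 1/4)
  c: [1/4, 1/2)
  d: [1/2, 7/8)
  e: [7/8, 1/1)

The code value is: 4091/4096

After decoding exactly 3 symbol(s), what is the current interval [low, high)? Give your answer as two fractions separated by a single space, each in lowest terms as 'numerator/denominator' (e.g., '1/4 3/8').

Step 1: interval [0/1, 1/1), width = 1/1 - 0/1 = 1/1
  'b': [0/1 + 1/1*0/1, 0/1 + 1/1*1/4) = [0/1, 1/4)
  'c': [0/1 + 1/1*1/4, 0/1 + 1/1*1/2) = [1/4, 1/2)
  'd': [0/1 + 1/1*1/2, 0/1 + 1/1*7/8) = [1/2, 7/8)
  'e': [0/1 + 1/1*7/8, 0/1 + 1/1*1/1) = [7/8, 1/1) <- contains code 4091/4096
  emit 'e', narrow to [7/8, 1/1)
Step 2: interval [7/8, 1/1), width = 1/1 - 7/8 = 1/8
  'b': [7/8 + 1/8*0/1, 7/8 + 1/8*1/4) = [7/8, 29/32)
  'c': [7/8 + 1/8*1/4, 7/8 + 1/8*1/2) = [29/32, 15/16)
  'd': [7/8 + 1/8*1/2, 7/8 + 1/8*7/8) = [15/16, 63/64)
  'e': [7/8 + 1/8*7/8, 7/8 + 1/8*1/1) = [63/64, 1/1) <- contains code 4091/4096
  emit 'e', narrow to [63/64, 1/1)
Step 3: interval [63/64, 1/1), width = 1/1 - 63/64 = 1/64
  'b': [63/64 + 1/64*0/1, 63/64 + 1/64*1/4) = [63/64, 253/256)
  'c': [63/64 + 1/64*1/4, 63/64 + 1/64*1/2) = [253/256, 127/128)
  'd': [63/64 + 1/64*1/2, 63/64 + 1/64*7/8) = [127/128, 511/512)
  'e': [63/64 + 1/64*7/8, 63/64 + 1/64*1/1) = [511/512, 1/1) <- contains code 4091/4096
  emit 'e', narrow to [511/512, 1/1)

Answer: 511/512 1/1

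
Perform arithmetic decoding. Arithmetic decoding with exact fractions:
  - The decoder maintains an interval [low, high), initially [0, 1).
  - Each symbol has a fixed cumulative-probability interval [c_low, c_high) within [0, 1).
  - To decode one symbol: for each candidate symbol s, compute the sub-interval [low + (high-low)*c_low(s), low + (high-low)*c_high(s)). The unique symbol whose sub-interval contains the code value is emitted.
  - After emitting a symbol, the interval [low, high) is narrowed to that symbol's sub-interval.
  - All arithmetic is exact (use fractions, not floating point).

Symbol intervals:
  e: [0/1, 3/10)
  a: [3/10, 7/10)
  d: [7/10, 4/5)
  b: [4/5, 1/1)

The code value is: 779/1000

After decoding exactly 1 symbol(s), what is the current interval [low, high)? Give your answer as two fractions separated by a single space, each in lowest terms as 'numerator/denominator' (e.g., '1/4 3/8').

Step 1: interval [0/1, 1/1), width = 1/1 - 0/1 = 1/1
  'e': [0/1 + 1/1*0/1, 0/1 + 1/1*3/10) = [0/1, 3/10)
  'a': [0/1 + 1/1*3/10, 0/1 + 1/1*7/10) = [3/10, 7/10)
  'd': [0/1 + 1/1*7/10, 0/1 + 1/1*4/5) = [7/10, 4/5) <- contains code 779/1000
  'b': [0/1 + 1/1*4/5, 0/1 + 1/1*1/1) = [4/5, 1/1)
  emit 'd', narrow to [7/10, 4/5)

Answer: 7/10 4/5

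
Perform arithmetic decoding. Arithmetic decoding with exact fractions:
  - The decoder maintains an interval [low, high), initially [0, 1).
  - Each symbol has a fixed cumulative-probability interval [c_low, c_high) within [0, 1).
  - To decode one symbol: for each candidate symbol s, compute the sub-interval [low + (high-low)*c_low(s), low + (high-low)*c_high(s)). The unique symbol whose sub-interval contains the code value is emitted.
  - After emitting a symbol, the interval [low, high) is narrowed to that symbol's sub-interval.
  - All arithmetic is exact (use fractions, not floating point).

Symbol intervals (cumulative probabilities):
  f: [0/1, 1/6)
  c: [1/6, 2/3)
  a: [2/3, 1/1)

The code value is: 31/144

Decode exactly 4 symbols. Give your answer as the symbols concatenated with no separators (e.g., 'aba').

Step 1: interval [0/1, 1/1), width = 1/1 - 0/1 = 1/1
  'f': [0/1 + 1/1*0/1, 0/1 + 1/1*1/6) = [0/1, 1/6)
  'c': [0/1 + 1/1*1/6, 0/1 + 1/1*2/3) = [1/6, 2/3) <- contains code 31/144
  'a': [0/1 + 1/1*2/3, 0/1 + 1/1*1/1) = [2/3, 1/1)
  emit 'c', narrow to [1/6, 2/3)
Step 2: interval [1/6, 2/3), width = 2/3 - 1/6 = 1/2
  'f': [1/6 + 1/2*0/1, 1/6 + 1/2*1/6) = [1/6, 1/4) <- contains code 31/144
  'c': [1/6 + 1/2*1/6, 1/6 + 1/2*2/3) = [1/4, 1/2)
  'a': [1/6 + 1/2*2/3, 1/6 + 1/2*1/1) = [1/2, 2/3)
  emit 'f', narrow to [1/6, 1/4)
Step 3: interval [1/6, 1/4), width = 1/4 - 1/6 = 1/12
  'f': [1/6 + 1/12*0/1, 1/6 + 1/12*1/6) = [1/6, 13/72)
  'c': [1/6 + 1/12*1/6, 1/6 + 1/12*2/3) = [13/72, 2/9) <- contains code 31/144
  'a': [1/6 + 1/12*2/3, 1/6 + 1/12*1/1) = [2/9, 1/4)
  emit 'c', narrow to [13/72, 2/9)
Step 4: interval [13/72, 2/9), width = 2/9 - 13/72 = 1/24
  'f': [13/72 + 1/24*0/1, 13/72 + 1/24*1/6) = [13/72, 3/16)
  'c': [13/72 + 1/24*1/6, 13/72 + 1/24*2/3) = [3/16, 5/24)
  'a': [13/72 + 1/24*2/3, 13/72 + 1/24*1/1) = [5/24, 2/9) <- contains code 31/144
  emit 'a', narrow to [5/24, 2/9)

Answer: cfca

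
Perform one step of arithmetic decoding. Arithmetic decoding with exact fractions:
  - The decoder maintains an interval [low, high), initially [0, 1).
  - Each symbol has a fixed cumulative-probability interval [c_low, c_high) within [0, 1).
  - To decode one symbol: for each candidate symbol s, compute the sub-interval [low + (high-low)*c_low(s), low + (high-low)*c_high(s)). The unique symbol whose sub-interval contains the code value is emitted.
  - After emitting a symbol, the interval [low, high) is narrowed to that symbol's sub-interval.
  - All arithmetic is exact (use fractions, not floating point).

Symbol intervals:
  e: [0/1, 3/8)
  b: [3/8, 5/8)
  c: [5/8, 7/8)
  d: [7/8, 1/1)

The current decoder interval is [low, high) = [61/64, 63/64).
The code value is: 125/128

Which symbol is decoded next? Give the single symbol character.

Interval width = high − low = 63/64 − 61/64 = 1/32
Scaled code = (code − low) / width = (125/128 − 61/64) / 1/32 = 3/4
  e: [0/1, 3/8) 
  b: [3/8, 5/8) 
  c: [5/8, 7/8) ← scaled code falls here ✓
  d: [7/8, 1/1) 

Answer: c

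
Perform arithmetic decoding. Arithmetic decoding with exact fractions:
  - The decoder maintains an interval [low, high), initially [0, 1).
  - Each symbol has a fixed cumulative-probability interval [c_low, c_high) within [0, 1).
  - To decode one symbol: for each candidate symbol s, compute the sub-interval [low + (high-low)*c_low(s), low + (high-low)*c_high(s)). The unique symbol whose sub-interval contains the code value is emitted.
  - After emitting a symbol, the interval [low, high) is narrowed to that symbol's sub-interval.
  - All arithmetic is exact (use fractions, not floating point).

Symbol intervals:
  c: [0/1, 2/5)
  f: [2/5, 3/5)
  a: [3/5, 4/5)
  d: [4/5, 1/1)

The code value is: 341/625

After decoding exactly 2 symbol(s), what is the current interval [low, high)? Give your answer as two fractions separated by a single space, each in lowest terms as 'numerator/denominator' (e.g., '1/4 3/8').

Answer: 13/25 14/25

Derivation:
Step 1: interval [0/1, 1/1), width = 1/1 - 0/1 = 1/1
  'c': [0/1 + 1/1*0/1, 0/1 + 1/1*2/5) = [0/1, 2/5)
  'f': [0/1 + 1/1*2/5, 0/1 + 1/1*3/5) = [2/5, 3/5) <- contains code 341/625
  'a': [0/1 + 1/1*3/5, 0/1 + 1/1*4/5) = [3/5, 4/5)
  'd': [0/1 + 1/1*4/5, 0/1 + 1/1*1/1) = [4/5, 1/1)
  emit 'f', narrow to [2/5, 3/5)
Step 2: interval [2/5, 3/5), width = 3/5 - 2/5 = 1/5
  'c': [2/5 + 1/5*0/1, 2/5 + 1/5*2/5) = [2/5, 12/25)
  'f': [2/5 + 1/5*2/5, 2/5 + 1/5*3/5) = [12/25, 13/25)
  'a': [2/5 + 1/5*3/5, 2/5 + 1/5*4/5) = [13/25, 14/25) <- contains code 341/625
  'd': [2/5 + 1/5*4/5, 2/5 + 1/5*1/1) = [14/25, 3/5)
  emit 'a', narrow to [13/25, 14/25)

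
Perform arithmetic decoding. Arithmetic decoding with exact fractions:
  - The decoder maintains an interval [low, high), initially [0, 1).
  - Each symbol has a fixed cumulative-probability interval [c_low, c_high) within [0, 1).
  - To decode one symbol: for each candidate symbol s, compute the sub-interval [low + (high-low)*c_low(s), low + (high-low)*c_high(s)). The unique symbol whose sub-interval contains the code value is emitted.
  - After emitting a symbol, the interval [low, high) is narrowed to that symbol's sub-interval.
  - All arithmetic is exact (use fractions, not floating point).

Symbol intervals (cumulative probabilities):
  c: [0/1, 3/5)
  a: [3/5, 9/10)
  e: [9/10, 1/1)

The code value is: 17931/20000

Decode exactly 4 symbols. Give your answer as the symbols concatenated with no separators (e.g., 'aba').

Answer: aeae

Derivation:
Step 1: interval [0/1, 1/1), width = 1/1 - 0/1 = 1/1
  'c': [0/1 + 1/1*0/1, 0/1 + 1/1*3/5) = [0/1, 3/5)
  'a': [0/1 + 1/1*3/5, 0/1 + 1/1*9/10) = [3/5, 9/10) <- contains code 17931/20000
  'e': [0/1 + 1/1*9/10, 0/1 + 1/1*1/1) = [9/10, 1/1)
  emit 'a', narrow to [3/5, 9/10)
Step 2: interval [3/5, 9/10), width = 9/10 - 3/5 = 3/10
  'c': [3/5 + 3/10*0/1, 3/5 + 3/10*3/5) = [3/5, 39/50)
  'a': [3/5 + 3/10*3/5, 3/5 + 3/10*9/10) = [39/50, 87/100)
  'e': [3/5 + 3/10*9/10, 3/5 + 3/10*1/1) = [87/100, 9/10) <- contains code 17931/20000
  emit 'e', narrow to [87/100, 9/10)
Step 3: interval [87/100, 9/10), width = 9/10 - 87/100 = 3/100
  'c': [87/100 + 3/100*0/1, 87/100 + 3/100*3/5) = [87/100, 111/125)
  'a': [87/100 + 3/100*3/5, 87/100 + 3/100*9/10) = [111/125, 897/1000) <- contains code 17931/20000
  'e': [87/100 + 3/100*9/10, 87/100 + 3/100*1/1) = [897/1000, 9/10)
  emit 'a', narrow to [111/125, 897/1000)
Step 4: interval [111/125, 897/1000), width = 897/1000 - 111/125 = 9/1000
  'c': [111/125 + 9/1000*0/1, 111/125 + 9/1000*3/5) = [111/125, 4467/5000)
  'a': [111/125 + 9/1000*3/5, 111/125 + 9/1000*9/10) = [4467/5000, 8961/10000)
  'e': [111/125 + 9/1000*9/10, 111/125 + 9/1000*1/1) = [8961/10000, 897/1000) <- contains code 17931/20000
  emit 'e', narrow to [8961/10000, 897/1000)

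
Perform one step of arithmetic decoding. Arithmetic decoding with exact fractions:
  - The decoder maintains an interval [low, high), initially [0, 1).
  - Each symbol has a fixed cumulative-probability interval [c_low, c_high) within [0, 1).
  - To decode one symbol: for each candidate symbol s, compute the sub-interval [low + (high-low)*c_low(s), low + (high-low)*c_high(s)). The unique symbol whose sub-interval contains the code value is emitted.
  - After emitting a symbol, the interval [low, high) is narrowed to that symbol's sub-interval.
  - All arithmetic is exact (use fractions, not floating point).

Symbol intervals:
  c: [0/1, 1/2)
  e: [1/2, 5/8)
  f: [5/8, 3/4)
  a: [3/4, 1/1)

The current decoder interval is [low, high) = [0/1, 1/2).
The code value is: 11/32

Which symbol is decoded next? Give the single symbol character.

Answer: f

Derivation:
Interval width = high − low = 1/2 − 0/1 = 1/2
Scaled code = (code − low) / width = (11/32 − 0/1) / 1/2 = 11/16
  c: [0/1, 1/2) 
  e: [1/2, 5/8) 
  f: [5/8, 3/4) ← scaled code falls here ✓
  a: [3/4, 1/1) 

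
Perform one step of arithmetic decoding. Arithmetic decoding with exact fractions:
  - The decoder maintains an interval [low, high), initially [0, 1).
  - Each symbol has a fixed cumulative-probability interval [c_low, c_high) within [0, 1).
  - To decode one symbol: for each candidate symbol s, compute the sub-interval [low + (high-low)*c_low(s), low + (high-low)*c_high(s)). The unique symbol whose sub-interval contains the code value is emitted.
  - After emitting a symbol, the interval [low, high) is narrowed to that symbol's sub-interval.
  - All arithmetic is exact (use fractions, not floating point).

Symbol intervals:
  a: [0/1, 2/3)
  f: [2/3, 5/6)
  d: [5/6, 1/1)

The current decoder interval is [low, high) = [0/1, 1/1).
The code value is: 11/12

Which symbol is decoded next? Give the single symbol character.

Interval width = high − low = 1/1 − 0/1 = 1/1
Scaled code = (code − low) / width = (11/12 − 0/1) / 1/1 = 11/12
  a: [0/1, 2/3) 
  f: [2/3, 5/6) 
  d: [5/6, 1/1) ← scaled code falls here ✓

Answer: d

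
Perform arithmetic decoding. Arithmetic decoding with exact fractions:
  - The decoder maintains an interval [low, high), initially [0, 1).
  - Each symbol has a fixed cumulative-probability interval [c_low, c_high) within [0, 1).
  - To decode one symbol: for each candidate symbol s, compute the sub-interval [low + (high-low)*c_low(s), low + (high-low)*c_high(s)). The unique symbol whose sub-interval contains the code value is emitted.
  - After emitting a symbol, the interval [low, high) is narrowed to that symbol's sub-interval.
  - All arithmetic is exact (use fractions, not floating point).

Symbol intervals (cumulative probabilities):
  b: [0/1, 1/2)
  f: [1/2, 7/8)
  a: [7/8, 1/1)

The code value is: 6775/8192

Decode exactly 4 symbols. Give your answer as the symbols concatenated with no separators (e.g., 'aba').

Answer: ffaa

Derivation:
Step 1: interval [0/1, 1/1), width = 1/1 - 0/1 = 1/1
  'b': [0/1 + 1/1*0/1, 0/1 + 1/1*1/2) = [0/1, 1/2)
  'f': [0/1 + 1/1*1/2, 0/1 + 1/1*7/8) = [1/2, 7/8) <- contains code 6775/8192
  'a': [0/1 + 1/1*7/8, 0/1 + 1/1*1/1) = [7/8, 1/1)
  emit 'f', narrow to [1/2, 7/8)
Step 2: interval [1/2, 7/8), width = 7/8 - 1/2 = 3/8
  'b': [1/2 + 3/8*0/1, 1/2 + 3/8*1/2) = [1/2, 11/16)
  'f': [1/2 + 3/8*1/2, 1/2 + 3/8*7/8) = [11/16, 53/64) <- contains code 6775/8192
  'a': [1/2 + 3/8*7/8, 1/2 + 3/8*1/1) = [53/64, 7/8)
  emit 'f', narrow to [11/16, 53/64)
Step 3: interval [11/16, 53/64), width = 53/64 - 11/16 = 9/64
  'b': [11/16 + 9/64*0/1, 11/16 + 9/64*1/2) = [11/16, 97/128)
  'f': [11/16 + 9/64*1/2, 11/16 + 9/64*7/8) = [97/128, 415/512)
  'a': [11/16 + 9/64*7/8, 11/16 + 9/64*1/1) = [415/512, 53/64) <- contains code 6775/8192
  emit 'a', narrow to [415/512, 53/64)
Step 4: interval [415/512, 53/64), width = 53/64 - 415/512 = 9/512
  'b': [415/512 + 9/512*0/1, 415/512 + 9/512*1/2) = [415/512, 839/1024)
  'f': [415/512 + 9/512*1/2, 415/512 + 9/512*7/8) = [839/1024, 3383/4096)
  'a': [415/512 + 9/512*7/8, 415/512 + 9/512*1/1) = [3383/4096, 53/64) <- contains code 6775/8192
  emit 'a', narrow to [3383/4096, 53/64)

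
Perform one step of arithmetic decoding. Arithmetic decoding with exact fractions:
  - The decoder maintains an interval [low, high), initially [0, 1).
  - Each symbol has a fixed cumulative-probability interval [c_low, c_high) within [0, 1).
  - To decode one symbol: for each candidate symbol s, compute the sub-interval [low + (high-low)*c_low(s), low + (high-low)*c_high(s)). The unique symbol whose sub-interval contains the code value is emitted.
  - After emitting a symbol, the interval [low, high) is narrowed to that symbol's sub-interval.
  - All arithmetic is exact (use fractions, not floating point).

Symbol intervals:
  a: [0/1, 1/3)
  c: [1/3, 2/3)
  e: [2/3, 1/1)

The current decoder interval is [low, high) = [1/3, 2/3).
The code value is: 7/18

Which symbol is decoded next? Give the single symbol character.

Interval width = high − low = 2/3 − 1/3 = 1/3
Scaled code = (code − low) / width = (7/18 − 1/3) / 1/3 = 1/6
  a: [0/1, 1/3) ← scaled code falls here ✓
  c: [1/3, 2/3) 
  e: [2/3, 1/1) 

Answer: a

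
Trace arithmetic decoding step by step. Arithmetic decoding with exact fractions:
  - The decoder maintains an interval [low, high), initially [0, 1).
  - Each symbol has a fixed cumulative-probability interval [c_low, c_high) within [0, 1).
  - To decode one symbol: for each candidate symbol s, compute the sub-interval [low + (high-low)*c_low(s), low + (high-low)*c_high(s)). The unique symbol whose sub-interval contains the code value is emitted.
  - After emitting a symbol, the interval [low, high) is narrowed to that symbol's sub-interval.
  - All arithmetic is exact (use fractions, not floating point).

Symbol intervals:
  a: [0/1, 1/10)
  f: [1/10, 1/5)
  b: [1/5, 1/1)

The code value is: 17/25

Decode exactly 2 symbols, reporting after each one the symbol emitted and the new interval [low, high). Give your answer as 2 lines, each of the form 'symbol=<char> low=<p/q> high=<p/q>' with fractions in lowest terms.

Step 1: interval [0/1, 1/1), width = 1/1 - 0/1 = 1/1
  'a': [0/1 + 1/1*0/1, 0/1 + 1/1*1/10) = [0/1, 1/10)
  'f': [0/1 + 1/1*1/10, 0/1 + 1/1*1/5) = [1/10, 1/5)
  'b': [0/1 + 1/1*1/5, 0/1 + 1/1*1/1) = [1/5, 1/1) <- contains code 17/25
  emit 'b', narrow to [1/5, 1/1)
Step 2: interval [1/5, 1/1), width = 1/1 - 1/5 = 4/5
  'a': [1/5 + 4/5*0/1, 1/5 + 4/5*1/10) = [1/5, 7/25)
  'f': [1/5 + 4/5*1/10, 1/5 + 4/5*1/5) = [7/25, 9/25)
  'b': [1/5 + 4/5*1/5, 1/5 + 4/5*1/1) = [9/25, 1/1) <- contains code 17/25
  emit 'b', narrow to [9/25, 1/1)

Answer: symbol=b low=1/5 high=1/1
symbol=b low=9/25 high=1/1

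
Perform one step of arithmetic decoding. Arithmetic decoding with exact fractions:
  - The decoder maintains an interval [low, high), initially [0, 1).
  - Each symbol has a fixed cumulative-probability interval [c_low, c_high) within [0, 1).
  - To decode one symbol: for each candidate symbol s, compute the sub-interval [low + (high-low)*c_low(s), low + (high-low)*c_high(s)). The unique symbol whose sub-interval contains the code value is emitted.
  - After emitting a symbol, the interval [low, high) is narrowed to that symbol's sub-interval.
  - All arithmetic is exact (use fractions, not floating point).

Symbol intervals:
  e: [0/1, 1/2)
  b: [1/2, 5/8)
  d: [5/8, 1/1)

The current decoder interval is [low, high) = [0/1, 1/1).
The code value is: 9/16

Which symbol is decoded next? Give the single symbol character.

Answer: b

Derivation:
Interval width = high − low = 1/1 − 0/1 = 1/1
Scaled code = (code − low) / width = (9/16 − 0/1) / 1/1 = 9/16
  e: [0/1, 1/2) 
  b: [1/2, 5/8) ← scaled code falls here ✓
  d: [5/8, 1/1) 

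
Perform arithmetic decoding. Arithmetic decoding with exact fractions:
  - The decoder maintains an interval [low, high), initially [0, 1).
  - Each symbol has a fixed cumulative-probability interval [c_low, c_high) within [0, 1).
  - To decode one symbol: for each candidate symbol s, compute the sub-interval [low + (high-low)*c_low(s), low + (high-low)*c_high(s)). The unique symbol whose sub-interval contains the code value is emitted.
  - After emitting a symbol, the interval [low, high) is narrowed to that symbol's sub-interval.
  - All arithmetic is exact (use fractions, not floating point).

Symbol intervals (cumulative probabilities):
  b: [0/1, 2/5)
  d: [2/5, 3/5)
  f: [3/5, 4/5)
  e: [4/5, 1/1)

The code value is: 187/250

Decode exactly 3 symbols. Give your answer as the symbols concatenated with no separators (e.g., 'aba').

Step 1: interval [0/1, 1/1), width = 1/1 - 0/1 = 1/1
  'b': [0/1 + 1/1*0/1, 0/1 + 1/1*2/5) = [0/1, 2/5)
  'd': [0/1 + 1/1*2/5, 0/1 + 1/1*3/5) = [2/5, 3/5)
  'f': [0/1 + 1/1*3/5, 0/1 + 1/1*4/5) = [3/5, 4/5) <- contains code 187/250
  'e': [0/1 + 1/1*4/5, 0/1 + 1/1*1/1) = [4/5, 1/1)
  emit 'f', narrow to [3/5, 4/5)
Step 2: interval [3/5, 4/5), width = 4/5 - 3/5 = 1/5
  'b': [3/5 + 1/5*0/1, 3/5 + 1/5*2/5) = [3/5, 17/25)
  'd': [3/5 + 1/5*2/5, 3/5 + 1/5*3/5) = [17/25, 18/25)
  'f': [3/5 + 1/5*3/5, 3/5 + 1/5*4/5) = [18/25, 19/25) <- contains code 187/250
  'e': [3/5 + 1/5*4/5, 3/5 + 1/5*1/1) = [19/25, 4/5)
  emit 'f', narrow to [18/25, 19/25)
Step 3: interval [18/25, 19/25), width = 19/25 - 18/25 = 1/25
  'b': [18/25 + 1/25*0/1, 18/25 + 1/25*2/5) = [18/25, 92/125)
  'd': [18/25 + 1/25*2/5, 18/25 + 1/25*3/5) = [92/125, 93/125)
  'f': [18/25 + 1/25*3/5, 18/25 + 1/25*4/5) = [93/125, 94/125) <- contains code 187/250
  'e': [18/25 + 1/25*4/5, 18/25 + 1/25*1/1) = [94/125, 19/25)
  emit 'f', narrow to [93/125, 94/125)

Answer: fff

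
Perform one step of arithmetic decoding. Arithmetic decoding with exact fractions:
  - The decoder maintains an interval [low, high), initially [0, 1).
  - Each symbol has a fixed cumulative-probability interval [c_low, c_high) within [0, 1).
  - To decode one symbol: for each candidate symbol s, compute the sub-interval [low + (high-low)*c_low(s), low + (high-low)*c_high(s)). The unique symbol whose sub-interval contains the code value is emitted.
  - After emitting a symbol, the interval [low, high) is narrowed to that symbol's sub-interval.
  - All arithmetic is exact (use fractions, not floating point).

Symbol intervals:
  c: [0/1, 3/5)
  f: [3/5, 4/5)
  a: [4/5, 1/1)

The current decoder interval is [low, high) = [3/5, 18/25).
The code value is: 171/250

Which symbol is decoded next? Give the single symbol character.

Answer: f

Derivation:
Interval width = high − low = 18/25 − 3/5 = 3/25
Scaled code = (code − low) / width = (171/250 − 3/5) / 3/25 = 7/10
  c: [0/1, 3/5) 
  f: [3/5, 4/5) ← scaled code falls here ✓
  a: [4/5, 1/1) 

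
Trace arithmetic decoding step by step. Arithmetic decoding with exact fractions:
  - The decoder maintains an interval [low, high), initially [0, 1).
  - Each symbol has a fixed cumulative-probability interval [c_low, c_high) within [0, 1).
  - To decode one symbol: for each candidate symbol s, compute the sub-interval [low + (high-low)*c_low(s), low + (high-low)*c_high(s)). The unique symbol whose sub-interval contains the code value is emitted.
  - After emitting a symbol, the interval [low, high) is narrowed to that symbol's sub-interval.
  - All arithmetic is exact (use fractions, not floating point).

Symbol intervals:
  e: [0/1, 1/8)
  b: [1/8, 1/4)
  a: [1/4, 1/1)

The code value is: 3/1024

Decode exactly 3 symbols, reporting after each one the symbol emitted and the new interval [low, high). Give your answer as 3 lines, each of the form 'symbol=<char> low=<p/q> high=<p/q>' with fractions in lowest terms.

Answer: symbol=e low=0/1 high=1/8
symbol=e low=0/1 high=1/64
symbol=b low=1/512 high=1/256

Derivation:
Step 1: interval [0/1, 1/1), width = 1/1 - 0/1 = 1/1
  'e': [0/1 + 1/1*0/1, 0/1 + 1/1*1/8) = [0/1, 1/8) <- contains code 3/1024
  'b': [0/1 + 1/1*1/8, 0/1 + 1/1*1/4) = [1/8, 1/4)
  'a': [0/1 + 1/1*1/4, 0/1 + 1/1*1/1) = [1/4, 1/1)
  emit 'e', narrow to [0/1, 1/8)
Step 2: interval [0/1, 1/8), width = 1/8 - 0/1 = 1/8
  'e': [0/1 + 1/8*0/1, 0/1 + 1/8*1/8) = [0/1, 1/64) <- contains code 3/1024
  'b': [0/1 + 1/8*1/8, 0/1 + 1/8*1/4) = [1/64, 1/32)
  'a': [0/1 + 1/8*1/4, 0/1 + 1/8*1/1) = [1/32, 1/8)
  emit 'e', narrow to [0/1, 1/64)
Step 3: interval [0/1, 1/64), width = 1/64 - 0/1 = 1/64
  'e': [0/1 + 1/64*0/1, 0/1 + 1/64*1/8) = [0/1, 1/512)
  'b': [0/1 + 1/64*1/8, 0/1 + 1/64*1/4) = [1/512, 1/256) <- contains code 3/1024
  'a': [0/1 + 1/64*1/4, 0/1 + 1/64*1/1) = [1/256, 1/64)
  emit 'b', narrow to [1/512, 1/256)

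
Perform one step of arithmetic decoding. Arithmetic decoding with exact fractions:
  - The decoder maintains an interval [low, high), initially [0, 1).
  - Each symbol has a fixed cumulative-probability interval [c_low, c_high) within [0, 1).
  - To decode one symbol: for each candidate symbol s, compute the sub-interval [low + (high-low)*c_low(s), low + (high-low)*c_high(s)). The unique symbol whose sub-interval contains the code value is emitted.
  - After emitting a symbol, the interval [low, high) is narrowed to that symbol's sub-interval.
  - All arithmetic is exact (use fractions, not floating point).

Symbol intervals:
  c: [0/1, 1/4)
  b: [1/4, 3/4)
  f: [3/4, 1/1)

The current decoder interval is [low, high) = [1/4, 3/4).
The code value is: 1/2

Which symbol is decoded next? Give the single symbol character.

Interval width = high − low = 3/4 − 1/4 = 1/2
Scaled code = (code − low) / width = (1/2 − 1/4) / 1/2 = 1/2
  c: [0/1, 1/4) 
  b: [1/4, 3/4) ← scaled code falls here ✓
  f: [3/4, 1/1) 

Answer: b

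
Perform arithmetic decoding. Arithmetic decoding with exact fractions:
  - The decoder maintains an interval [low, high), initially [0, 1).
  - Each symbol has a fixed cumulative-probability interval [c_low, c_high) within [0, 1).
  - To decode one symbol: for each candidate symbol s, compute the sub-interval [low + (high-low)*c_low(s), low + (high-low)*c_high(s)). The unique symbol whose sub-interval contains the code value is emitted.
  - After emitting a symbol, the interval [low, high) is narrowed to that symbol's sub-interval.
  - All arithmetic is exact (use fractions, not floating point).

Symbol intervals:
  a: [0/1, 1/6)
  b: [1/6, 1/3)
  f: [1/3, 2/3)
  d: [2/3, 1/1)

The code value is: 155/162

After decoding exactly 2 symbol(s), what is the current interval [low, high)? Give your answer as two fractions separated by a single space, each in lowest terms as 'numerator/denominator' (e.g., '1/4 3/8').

Step 1: interval [0/1, 1/1), width = 1/1 - 0/1 = 1/1
  'a': [0/1 + 1/1*0/1, 0/1 + 1/1*1/6) = [0/1, 1/6)
  'b': [0/1 + 1/1*1/6, 0/1 + 1/1*1/3) = [1/6, 1/3)
  'f': [0/1 + 1/1*1/3, 0/1 + 1/1*2/3) = [1/3, 2/3)
  'd': [0/1 + 1/1*2/3, 0/1 + 1/1*1/1) = [2/3, 1/1) <- contains code 155/162
  emit 'd', narrow to [2/3, 1/1)
Step 2: interval [2/3, 1/1), width = 1/1 - 2/3 = 1/3
  'a': [2/3 + 1/3*0/1, 2/3 + 1/3*1/6) = [2/3, 13/18)
  'b': [2/3 + 1/3*1/6, 2/3 + 1/3*1/3) = [13/18, 7/9)
  'f': [2/3 + 1/3*1/3, 2/3 + 1/3*2/3) = [7/9, 8/9)
  'd': [2/3 + 1/3*2/3, 2/3 + 1/3*1/1) = [8/9, 1/1) <- contains code 155/162
  emit 'd', narrow to [8/9, 1/1)

Answer: 8/9 1/1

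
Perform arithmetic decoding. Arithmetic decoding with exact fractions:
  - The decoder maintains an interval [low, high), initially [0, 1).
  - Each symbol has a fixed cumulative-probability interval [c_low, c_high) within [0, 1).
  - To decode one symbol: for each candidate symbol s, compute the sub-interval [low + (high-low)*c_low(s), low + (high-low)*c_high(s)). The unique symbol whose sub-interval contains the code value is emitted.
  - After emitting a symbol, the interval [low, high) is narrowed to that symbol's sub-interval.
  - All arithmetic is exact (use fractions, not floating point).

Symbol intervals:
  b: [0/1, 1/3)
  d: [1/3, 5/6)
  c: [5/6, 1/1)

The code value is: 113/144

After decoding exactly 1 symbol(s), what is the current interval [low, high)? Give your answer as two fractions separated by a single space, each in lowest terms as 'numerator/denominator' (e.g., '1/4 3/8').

Step 1: interval [0/1, 1/1), width = 1/1 - 0/1 = 1/1
  'b': [0/1 + 1/1*0/1, 0/1 + 1/1*1/3) = [0/1, 1/3)
  'd': [0/1 + 1/1*1/3, 0/1 + 1/1*5/6) = [1/3, 5/6) <- contains code 113/144
  'c': [0/1 + 1/1*5/6, 0/1 + 1/1*1/1) = [5/6, 1/1)
  emit 'd', narrow to [1/3, 5/6)

Answer: 1/3 5/6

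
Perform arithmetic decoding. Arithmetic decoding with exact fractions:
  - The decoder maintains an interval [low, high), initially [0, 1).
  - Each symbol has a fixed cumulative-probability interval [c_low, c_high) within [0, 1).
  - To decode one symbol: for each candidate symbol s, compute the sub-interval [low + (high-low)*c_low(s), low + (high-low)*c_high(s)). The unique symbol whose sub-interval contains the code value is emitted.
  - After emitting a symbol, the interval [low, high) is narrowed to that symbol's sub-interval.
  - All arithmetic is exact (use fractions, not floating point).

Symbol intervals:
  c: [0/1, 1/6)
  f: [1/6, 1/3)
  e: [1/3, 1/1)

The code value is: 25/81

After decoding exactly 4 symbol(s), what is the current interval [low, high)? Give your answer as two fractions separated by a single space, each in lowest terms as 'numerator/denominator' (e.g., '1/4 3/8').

Step 1: interval [0/1, 1/1), width = 1/1 - 0/1 = 1/1
  'c': [0/1 + 1/1*0/1, 0/1 + 1/1*1/6) = [0/1, 1/6)
  'f': [0/1 + 1/1*1/6, 0/1 + 1/1*1/3) = [1/6, 1/3) <- contains code 25/81
  'e': [0/1 + 1/1*1/3, 0/1 + 1/1*1/1) = [1/3, 1/1)
  emit 'f', narrow to [1/6, 1/3)
Step 2: interval [1/6, 1/3), width = 1/3 - 1/6 = 1/6
  'c': [1/6 + 1/6*0/1, 1/6 + 1/6*1/6) = [1/6, 7/36)
  'f': [1/6 + 1/6*1/6, 1/6 + 1/6*1/3) = [7/36, 2/9)
  'e': [1/6 + 1/6*1/3, 1/6 + 1/6*1/1) = [2/9, 1/3) <- contains code 25/81
  emit 'e', narrow to [2/9, 1/3)
Step 3: interval [2/9, 1/3), width = 1/3 - 2/9 = 1/9
  'c': [2/9 + 1/9*0/1, 2/9 + 1/9*1/6) = [2/9, 13/54)
  'f': [2/9 + 1/9*1/6, 2/9 + 1/9*1/3) = [13/54, 7/27)
  'e': [2/9 + 1/9*1/3, 2/9 + 1/9*1/1) = [7/27, 1/3) <- contains code 25/81
  emit 'e', narrow to [7/27, 1/3)
Step 4: interval [7/27, 1/3), width = 1/3 - 7/27 = 2/27
  'c': [7/27 + 2/27*0/1, 7/27 + 2/27*1/6) = [7/27, 22/81)
  'f': [7/27 + 2/27*1/6, 7/27 + 2/27*1/3) = [22/81, 23/81)
  'e': [7/27 + 2/27*1/3, 7/27 + 2/27*1/1) = [23/81, 1/3) <- contains code 25/81
  emit 'e', narrow to [23/81, 1/3)

Answer: 23/81 1/3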